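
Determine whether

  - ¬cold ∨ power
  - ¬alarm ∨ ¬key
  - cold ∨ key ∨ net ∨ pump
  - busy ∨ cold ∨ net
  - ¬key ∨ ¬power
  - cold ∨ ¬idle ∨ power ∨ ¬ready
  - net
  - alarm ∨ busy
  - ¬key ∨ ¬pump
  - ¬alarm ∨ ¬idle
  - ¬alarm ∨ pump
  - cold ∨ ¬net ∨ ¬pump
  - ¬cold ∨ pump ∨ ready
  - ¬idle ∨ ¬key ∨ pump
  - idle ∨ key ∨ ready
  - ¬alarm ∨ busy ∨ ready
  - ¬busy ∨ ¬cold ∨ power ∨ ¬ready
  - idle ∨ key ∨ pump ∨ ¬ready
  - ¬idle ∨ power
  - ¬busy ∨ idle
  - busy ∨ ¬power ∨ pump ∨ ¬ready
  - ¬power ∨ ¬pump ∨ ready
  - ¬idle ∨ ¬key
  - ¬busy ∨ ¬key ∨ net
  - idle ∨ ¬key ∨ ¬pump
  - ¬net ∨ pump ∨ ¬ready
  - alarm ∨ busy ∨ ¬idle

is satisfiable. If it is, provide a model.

Unit clause (net) forces net = True.
Set cold = True.
  then (¬cold ∨ power) forces power = True.
  then (¬key ∨ ¬power) forces key = False.
Try pump = False:
  (¬alarm ∨ pump) forces alarm = False.
  (alarm ∨ busy) forces busy = True.
  (¬cold ∨ pump ∨ ready) forces ready = True.
  clause (¬net ∨ pump ∨ ¬ready) is falsified — backtrack.
So pump = True.
  then (¬power ∨ ¬pump ∨ ready) forces ready = True.
Set idle = False.
  then (¬busy ∨ idle) forces busy = False.
  then (alarm ∨ busy) forces alarm = True.
All clauses satisfied.

cold: True, pump: True, ready: True, idle: False, alarm: True, busy: False, key: False, net: True, power: True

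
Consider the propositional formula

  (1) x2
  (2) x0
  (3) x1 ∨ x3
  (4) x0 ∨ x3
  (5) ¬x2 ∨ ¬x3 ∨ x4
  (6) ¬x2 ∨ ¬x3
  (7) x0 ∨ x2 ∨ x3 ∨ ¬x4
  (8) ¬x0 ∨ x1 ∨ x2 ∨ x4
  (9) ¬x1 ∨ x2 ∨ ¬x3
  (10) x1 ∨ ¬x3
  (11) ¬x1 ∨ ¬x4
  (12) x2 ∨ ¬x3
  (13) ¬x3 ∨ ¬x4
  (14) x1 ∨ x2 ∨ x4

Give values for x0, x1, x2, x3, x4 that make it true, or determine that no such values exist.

Unit clause (x2) forces x2 = True.
Unit clause (x0) forces x0 = True.
In (¬x2 ∨ ¬x3) only ¬x3 is left, so x3 = False.
In (x1 ∨ x3) only x1 is left, so x1 = True.
In (¬x1 ∨ ¬x4) only ¬x4 is left, so x4 = False.
All clauses satisfied.

x0 = True, x1 = True, x2 = True, x3 = False, x4 = False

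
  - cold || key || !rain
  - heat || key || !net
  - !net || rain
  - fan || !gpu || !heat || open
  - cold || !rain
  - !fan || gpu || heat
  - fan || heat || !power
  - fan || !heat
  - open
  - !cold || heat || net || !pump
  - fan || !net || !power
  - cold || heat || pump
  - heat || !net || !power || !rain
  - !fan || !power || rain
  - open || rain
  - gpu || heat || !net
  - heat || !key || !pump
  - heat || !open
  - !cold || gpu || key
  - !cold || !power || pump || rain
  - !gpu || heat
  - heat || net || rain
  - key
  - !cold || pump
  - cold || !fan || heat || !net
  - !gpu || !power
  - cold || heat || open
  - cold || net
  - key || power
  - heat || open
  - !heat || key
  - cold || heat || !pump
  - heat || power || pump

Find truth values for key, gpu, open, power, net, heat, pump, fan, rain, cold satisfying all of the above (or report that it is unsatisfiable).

Unit clause (open) forces open = True.
In (heat || !open) only heat is left, so heat = True.
Unit clause (key) forces key = True.
In (fan || !heat) only fan is left, so fan = True.
Set gpu = False.
Set power = False.
Set net = False.
  then (cold || net) forces cold = True.
  then (!cold || pump) forces pump = True.
Set rain = False.
All clauses satisfied.

key = True; gpu = False; open = True; power = False; net = False; heat = True; pump = True; fan = True; rain = False; cold = True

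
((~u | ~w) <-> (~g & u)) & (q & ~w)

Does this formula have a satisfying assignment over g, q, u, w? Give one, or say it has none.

g=F; q=T; u=T; w=F

  (~u | ~w) <-> (~g & u) = True
    ~u | ~w = True
      ~u = False
      ~w = True
    ~g & u = True
      ~g = True
  q & ~w = True
    ~w = True
Both conjuncts True, so the formula holds.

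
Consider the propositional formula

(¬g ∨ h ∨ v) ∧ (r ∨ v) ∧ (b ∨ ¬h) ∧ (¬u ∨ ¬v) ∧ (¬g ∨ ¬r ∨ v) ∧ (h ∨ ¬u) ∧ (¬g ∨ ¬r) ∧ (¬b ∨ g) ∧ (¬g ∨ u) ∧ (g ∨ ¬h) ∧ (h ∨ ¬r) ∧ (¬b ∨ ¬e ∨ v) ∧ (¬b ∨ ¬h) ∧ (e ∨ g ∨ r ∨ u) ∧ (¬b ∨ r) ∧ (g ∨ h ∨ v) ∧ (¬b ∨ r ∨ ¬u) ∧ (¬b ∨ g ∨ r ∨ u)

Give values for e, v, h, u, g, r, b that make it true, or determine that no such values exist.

e = True; v = True; h = False; u = False; g = False; r = False; b = False

Set e = True.
Try v = False:
  (r ∨ v) forces r = True.
  (¬g ∨ ¬r ∨ v) forces g = False.
  (¬b ∨ g) forces b = False.
  (b ∨ ¬h) forces h = False.
  clause (h ∨ ¬r) is falsified — backtrack.
So v = True.
  then (¬u ∨ ¬v) forces u = False.
  then (¬g ∨ u) forces g = False.
  then (g ∨ ¬h) forces h = False.
  then (h ∨ ¬r) forces r = False.
  then (¬b ∨ r) forces b = False.
All clauses satisfied.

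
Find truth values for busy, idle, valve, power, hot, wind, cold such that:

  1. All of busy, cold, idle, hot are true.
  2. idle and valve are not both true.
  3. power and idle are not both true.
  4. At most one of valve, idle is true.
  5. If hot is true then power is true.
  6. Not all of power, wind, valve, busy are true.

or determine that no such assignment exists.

Unsatisfiable — no assignment works.

Case busy = True:
  (1) forces cold = True.
  (1) forces idle = True.
  (1) forces hot = True.
  (2) with idle=T forces valve = False.
  (3) with idle=T forces power = False.
  Constraint (5) is violated (hot=T, power=F) — contradiction.
Case busy = False:
  Constraint (1) is violated (busy=F) — contradiction.
Both cases fail — unsatisfiable.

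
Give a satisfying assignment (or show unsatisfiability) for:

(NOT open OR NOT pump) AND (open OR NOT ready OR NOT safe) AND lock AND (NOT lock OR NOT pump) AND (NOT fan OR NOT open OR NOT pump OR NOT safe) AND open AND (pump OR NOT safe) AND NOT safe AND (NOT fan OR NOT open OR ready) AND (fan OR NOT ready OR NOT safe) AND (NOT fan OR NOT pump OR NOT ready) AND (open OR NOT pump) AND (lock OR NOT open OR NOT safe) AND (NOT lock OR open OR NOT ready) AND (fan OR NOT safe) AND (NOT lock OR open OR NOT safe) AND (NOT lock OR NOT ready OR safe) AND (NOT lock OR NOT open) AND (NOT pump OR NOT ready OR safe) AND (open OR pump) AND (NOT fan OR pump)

Unsatisfiable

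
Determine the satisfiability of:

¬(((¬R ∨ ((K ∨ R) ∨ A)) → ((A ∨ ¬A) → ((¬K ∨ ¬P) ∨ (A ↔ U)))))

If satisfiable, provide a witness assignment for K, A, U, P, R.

K: True; A: False; U: True; P: True; R: True

  ¬(((¬R ∨ ((K ∨ R) ∨ A)) → ((A ∨ ¬A) → ((¬K ∨ ¬P) ∨ (A ↔ U))))) = True
    (¬R ∨ ((K ∨ R) ∨ A)) → ((A ∨ ¬A) → ((¬K ∨ ¬P) ∨ (A ↔ U))) = False
      ¬R ∨ ((K ∨ R) ∨ A) = True
        ¬R = False
        (K ∨ R) ∨ A = True
          K ∨ R = True
      (A ∨ ¬A) → ((¬K ∨ ¬P) ∨ (A ↔ U)) = False
        A ∨ ¬A = True
          ¬A = True
        (¬K ∨ ¬P) ∨ (A ↔ U) = False
          ¬K ∨ ¬P = False
            ¬K = False
            ¬P = False
          A ↔ U = False
The formula evaluates to True.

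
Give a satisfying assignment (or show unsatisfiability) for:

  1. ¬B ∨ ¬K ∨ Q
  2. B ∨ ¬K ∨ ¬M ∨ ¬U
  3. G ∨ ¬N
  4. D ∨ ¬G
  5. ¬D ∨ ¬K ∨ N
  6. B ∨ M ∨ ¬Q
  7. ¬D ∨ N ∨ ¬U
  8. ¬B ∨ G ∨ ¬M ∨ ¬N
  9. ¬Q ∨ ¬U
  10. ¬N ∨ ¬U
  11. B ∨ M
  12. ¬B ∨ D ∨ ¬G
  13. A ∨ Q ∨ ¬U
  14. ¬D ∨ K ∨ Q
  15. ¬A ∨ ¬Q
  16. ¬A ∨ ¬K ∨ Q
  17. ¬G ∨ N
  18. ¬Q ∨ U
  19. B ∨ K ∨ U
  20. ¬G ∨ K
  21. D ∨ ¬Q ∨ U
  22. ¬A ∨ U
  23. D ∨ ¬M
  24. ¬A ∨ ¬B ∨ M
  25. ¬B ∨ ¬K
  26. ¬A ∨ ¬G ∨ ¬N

Set U = False.
  then (¬Q ∨ U) forces Q = False.
  then (¬A ∨ U) forces A = False.
Set G = True.
  then (D ∨ ¬G) forces D = True.
  then (¬D ∨ K ∨ Q) forces K = True.
  then (¬G ∨ N) forces N = True.
  then (¬B ∨ ¬K) forces B = False.
  then (B ∨ M) forces M = True.
All clauses satisfied.

U=F; A=F; Q=F; G=T; D=T; B=F; K=T; N=T; M=T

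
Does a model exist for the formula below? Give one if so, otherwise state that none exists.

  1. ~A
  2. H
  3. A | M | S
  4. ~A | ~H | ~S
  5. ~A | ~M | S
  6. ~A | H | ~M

H: True, A: False, S: False, M: True

Unit clause (~A) forces A = False.
Unit clause (H) forces H = True.
Set S = False.
  then (A | M | S) forces M = True.
Check each clause:
  (~A): ~A holds.
  (H): H holds.
  (A | M | S): M holds.
  (~A | ~H | ~S): ~A holds.
  (~A | ~M | S): ~A holds.
  (~A | H | ~M): ~A holds.
All clauses satisfied.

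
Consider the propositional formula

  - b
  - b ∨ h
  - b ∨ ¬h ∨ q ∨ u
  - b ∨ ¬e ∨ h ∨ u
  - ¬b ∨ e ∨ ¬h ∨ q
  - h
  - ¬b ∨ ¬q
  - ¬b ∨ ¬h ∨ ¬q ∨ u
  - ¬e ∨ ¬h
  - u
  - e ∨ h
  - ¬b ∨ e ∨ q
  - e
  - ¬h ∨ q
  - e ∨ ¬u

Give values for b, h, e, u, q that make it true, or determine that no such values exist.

Unsatisfiable — no assignment works.

Case b = True:
  (h) forces h = True.
  (¬b ∨ ¬q) forces q = False.
  Clause (¬h ∨ q) is falsified — contradiction.
Case b = False:
  Clause (b) is falsified — contradiction.
Both cases fail, so the formula is unsatisfiable.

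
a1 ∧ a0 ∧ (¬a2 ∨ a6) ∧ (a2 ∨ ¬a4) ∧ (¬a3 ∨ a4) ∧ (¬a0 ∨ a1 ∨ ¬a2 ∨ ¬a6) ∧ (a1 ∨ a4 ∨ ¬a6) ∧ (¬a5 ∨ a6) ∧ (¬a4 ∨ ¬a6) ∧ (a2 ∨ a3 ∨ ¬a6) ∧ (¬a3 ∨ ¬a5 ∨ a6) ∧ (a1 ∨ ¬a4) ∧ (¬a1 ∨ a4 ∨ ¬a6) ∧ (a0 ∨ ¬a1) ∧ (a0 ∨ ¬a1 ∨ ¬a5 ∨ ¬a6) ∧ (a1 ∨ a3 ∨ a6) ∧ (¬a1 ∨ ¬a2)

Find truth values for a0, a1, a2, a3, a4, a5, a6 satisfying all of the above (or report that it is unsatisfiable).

Unit clause (a1) forces a1 = True.
Unit clause (a0) forces a0 = True.
In (¬a1 ∨ ¬a2) only ¬a2 is left, so a2 = False.
In (a2 ∨ ¬a4) only ¬a4 is left, so a4 = False.
In (¬a3 ∨ a4) only ¬a3 is left, so a3 = False.
In (a2 ∨ a3 ∨ ¬a6) only ¬a6 is left, so a6 = False.
In (¬a5 ∨ a6) only ¬a5 is left, so a5 = False.
All clauses satisfied.

a0 = True, a1 = True, a2 = False, a3 = False, a4 = False, a5 = False, a6 = False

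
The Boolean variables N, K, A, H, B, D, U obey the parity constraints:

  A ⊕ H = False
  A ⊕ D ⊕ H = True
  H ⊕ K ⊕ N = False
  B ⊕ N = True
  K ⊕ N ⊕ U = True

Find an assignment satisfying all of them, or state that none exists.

N = True; K = False; A = True; H = True; B = False; D = True; U = False

A ⊕ H = T ⊕ T = False ✓
A ⊕ D ⊕ H = T ⊕ T ⊕ T = True ✓
H ⊕ K ⊕ N = T ⊕ F ⊕ T = False ✓
B ⊕ N = F ⊕ T = True ✓
K ⊕ N ⊕ U = F ⊕ T ⊕ F = True ✓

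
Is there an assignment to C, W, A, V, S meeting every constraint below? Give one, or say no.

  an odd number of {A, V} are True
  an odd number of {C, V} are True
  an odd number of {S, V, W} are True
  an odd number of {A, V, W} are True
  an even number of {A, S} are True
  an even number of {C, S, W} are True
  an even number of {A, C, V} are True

C=T; W=F; A=T; V=F; S=T

{A, V}: 1 true → odd ✓
{C, V}: 1 true → odd ✓
{S, V, W}: 1 true → odd ✓
{A, V, W}: 1 true → odd ✓
{A, S}: 2 true → even ✓
{C, S, W}: 2 true → even ✓
{A, C, V}: 2 true → even ✓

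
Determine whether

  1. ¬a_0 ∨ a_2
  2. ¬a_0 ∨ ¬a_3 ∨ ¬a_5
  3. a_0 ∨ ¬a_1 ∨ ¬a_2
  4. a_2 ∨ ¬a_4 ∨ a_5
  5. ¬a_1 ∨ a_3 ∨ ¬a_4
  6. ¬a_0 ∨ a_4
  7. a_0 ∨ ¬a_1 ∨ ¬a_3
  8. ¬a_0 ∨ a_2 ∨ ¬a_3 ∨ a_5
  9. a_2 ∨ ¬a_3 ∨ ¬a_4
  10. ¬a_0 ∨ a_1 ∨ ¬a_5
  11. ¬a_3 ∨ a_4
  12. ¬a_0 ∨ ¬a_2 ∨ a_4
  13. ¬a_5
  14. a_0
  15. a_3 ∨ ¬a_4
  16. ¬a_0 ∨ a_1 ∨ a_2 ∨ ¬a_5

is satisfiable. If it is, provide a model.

a_0 = True, a_1 = True, a_2 = True, a_3 = True, a_4 = True, a_5 = False

Unit clause (¬a_5) forces a_5 = False.
Unit clause (a_0) forces a_0 = True.
In (¬a_0 ∨ a_2) only a_2 is left, so a_2 = True.
In (¬a_0 ∨ a_4) only a_4 is left, so a_4 = True.
In (a_3 ∨ ¬a_4) only a_3 is left, so a_3 = True.
Set a_1 = True.
All clauses satisfied.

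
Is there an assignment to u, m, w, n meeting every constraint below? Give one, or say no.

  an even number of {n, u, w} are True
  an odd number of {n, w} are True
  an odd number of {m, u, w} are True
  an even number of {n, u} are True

u: True, m: False, w: False, n: True

{n, u, w}: 2 true → even ✓
{n, w}: 1 true → odd ✓
{m, u, w}: 1 true → odd ✓
{n, u}: 2 true → even ✓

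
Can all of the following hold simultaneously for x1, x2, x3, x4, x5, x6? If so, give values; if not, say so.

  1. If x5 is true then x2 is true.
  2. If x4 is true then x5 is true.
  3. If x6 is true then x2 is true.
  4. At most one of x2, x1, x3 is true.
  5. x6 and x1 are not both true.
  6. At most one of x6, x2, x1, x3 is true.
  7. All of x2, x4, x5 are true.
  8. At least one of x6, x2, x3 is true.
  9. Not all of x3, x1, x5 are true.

x1=F, x2=T, x3=F, x4=T, x5=T, x6=F

  (1) x5=T ⇒ x2: T ✓
  (2) x4=T ⇒ x5: T ✓
  (3) x6=F ⇒ x2: vacuous ✓
  (4) {x2, x1, x3}: 1 true — at most one ✓
  (5) x6=F, x1=F — not both ✓
  (6) {x6, x2, x1, x3}: 1 true — at most one ✓
  (7) {x2, x4, x5}: all 3 true ✓
  (8) {x6, x2, x3}: 1 true — at least one ✓
  (9) {x3, x1, x5}: 1/3 true — not all ✓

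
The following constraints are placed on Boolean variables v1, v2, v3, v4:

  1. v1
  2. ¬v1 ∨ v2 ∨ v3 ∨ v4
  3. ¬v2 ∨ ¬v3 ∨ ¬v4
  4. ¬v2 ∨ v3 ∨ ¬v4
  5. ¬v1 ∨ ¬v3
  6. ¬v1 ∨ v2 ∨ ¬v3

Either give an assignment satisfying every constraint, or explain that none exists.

v1 = True; v2 = True; v3 = False; v4 = False

Unit clause (v1) forces v1 = True.
In (¬v1 ∨ ¬v3) only ¬v3 is left, so v3 = False.
Set v2 = True.
  then (¬v2 ∨ v3 ∨ ¬v4) forces v4 = False.
Check each clause:
  (v1): v1 holds.
  (¬v1 ∨ v2 ∨ v3 ∨ v4): v2 holds.
  (¬v2 ∨ ¬v3 ∨ ¬v4): ¬v3 holds.
  (¬v2 ∨ v3 ∨ ¬v4): ¬v4 holds.
  (¬v1 ∨ ¬v3): ¬v3 holds.
  (¬v1 ∨ v2 ∨ ¬v3): v2 holds.
All clauses satisfied.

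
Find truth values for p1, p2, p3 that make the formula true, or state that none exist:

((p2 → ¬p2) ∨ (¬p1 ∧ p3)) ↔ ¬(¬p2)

p1: False; p2: True; p3: True

  ((p2 → ¬p2) ∨ (¬p1 ∧ p3)) ↔ ¬(¬p2) = True
    (p2 → ¬p2) ∨ (¬p1 ∧ p3) = True
      p2 → ¬p2 = False
        ¬p2 = False
      ¬p1 ∧ p3 = True
        ¬p1 = True
    ¬(¬p2) = True
      ¬p2 = False
The formula evaluates to True.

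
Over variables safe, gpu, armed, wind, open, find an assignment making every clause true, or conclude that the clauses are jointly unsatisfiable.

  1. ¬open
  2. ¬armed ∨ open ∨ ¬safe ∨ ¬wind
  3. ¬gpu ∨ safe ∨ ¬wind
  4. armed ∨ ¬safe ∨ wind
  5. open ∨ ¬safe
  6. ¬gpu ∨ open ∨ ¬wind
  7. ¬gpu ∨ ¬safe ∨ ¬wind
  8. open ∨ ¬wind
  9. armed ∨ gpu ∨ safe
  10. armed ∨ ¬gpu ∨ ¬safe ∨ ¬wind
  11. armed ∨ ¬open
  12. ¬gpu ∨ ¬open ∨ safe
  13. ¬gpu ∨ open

Unit clause (¬open) forces open = False.
In (open ∨ ¬safe) only ¬safe is left, so safe = False.
In (open ∨ ¬wind) only ¬wind is left, so wind = False.
In (¬gpu ∨ open) only ¬gpu is left, so gpu = False.
In (armed ∨ gpu ∨ safe) only armed is left, so armed = True.
All clauses satisfied.

safe: False; gpu: False; armed: True; wind: False; open: False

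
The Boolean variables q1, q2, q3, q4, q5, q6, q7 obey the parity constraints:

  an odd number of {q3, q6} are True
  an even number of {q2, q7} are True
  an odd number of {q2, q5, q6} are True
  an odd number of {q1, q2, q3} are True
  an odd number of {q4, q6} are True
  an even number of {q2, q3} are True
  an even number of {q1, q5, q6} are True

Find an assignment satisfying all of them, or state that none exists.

q1=T, q2=F, q3=F, q4=F, q5=F, q6=T, q7=F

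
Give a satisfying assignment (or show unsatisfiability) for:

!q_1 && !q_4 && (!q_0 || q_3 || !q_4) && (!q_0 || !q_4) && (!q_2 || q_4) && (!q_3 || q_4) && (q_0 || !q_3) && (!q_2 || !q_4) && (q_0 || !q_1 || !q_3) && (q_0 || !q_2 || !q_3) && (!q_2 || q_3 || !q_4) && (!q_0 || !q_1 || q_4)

Unit clause (!q_1) forces q_1 = False.
Unit clause (!q_4) forces q_4 = False.
In (!q_2 || q_4) only !q_2 is left, so q_2 = False.
In (!q_3 || q_4) only !q_3 is left, so q_3 = False.
Set q_0 = True.
All clauses satisfied.

q_0 = True, q_1 = False, q_2 = False, q_3 = False, q_4 = False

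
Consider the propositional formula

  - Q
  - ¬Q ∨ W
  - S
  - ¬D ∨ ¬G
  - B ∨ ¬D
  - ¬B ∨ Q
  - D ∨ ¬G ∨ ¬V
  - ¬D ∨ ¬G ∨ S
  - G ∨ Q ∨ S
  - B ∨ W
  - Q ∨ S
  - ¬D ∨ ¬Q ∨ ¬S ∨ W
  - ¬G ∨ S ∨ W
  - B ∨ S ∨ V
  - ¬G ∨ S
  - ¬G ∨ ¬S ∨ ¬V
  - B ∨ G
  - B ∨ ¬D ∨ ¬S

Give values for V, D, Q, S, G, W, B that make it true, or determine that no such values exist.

Unit clause (Q) forces Q = True.
In (¬Q ∨ W) only W is left, so W = True.
Unit clause (S) forces S = True.
Set V = False.
Set D = True.
  then (¬D ∨ ¬G) forces G = False.
  then (B ∨ ¬D) forces B = True.
All clauses satisfied.

V = False, D = True, Q = True, S = True, G = False, W = True, B = True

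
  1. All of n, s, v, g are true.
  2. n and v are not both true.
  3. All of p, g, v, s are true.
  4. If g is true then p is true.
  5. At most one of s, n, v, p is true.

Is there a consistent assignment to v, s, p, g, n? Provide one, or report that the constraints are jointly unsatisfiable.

Unsatisfiable

Case v = True:
  (1) forces n = True.
  Constraint (2) is violated (n=T, v=T) — contradiction.
Case v = False:
  Constraint (1) is violated (v=F) — contradiction.
Both cases fail — unsatisfiable.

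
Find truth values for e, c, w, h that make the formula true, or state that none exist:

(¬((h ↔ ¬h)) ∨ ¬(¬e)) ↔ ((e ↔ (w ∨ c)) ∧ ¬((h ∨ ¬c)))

e: True, c: True, w: False, h: False

  (¬((h ↔ ¬h)) ∨ ¬(¬e)) ↔ ((e ↔ (w ∨ c)) ∧ ¬((h ∨ ¬c))) = True
    ¬((h ↔ ¬h)) ∨ ¬(¬e) = True
      ¬((h ↔ ¬h)) = True
        h ↔ ¬h = False
          ¬h = True
      ¬(¬e) = True
        ¬e = False
    (e ↔ (w ∨ c)) ∧ ¬((h ∨ ¬c)) = True
      e ↔ (w ∨ c) = True
        w ∨ c = True
      ¬((h ∨ ¬c)) = True
        h ∨ ¬c = False
          ¬c = False
The formula evaluates to True.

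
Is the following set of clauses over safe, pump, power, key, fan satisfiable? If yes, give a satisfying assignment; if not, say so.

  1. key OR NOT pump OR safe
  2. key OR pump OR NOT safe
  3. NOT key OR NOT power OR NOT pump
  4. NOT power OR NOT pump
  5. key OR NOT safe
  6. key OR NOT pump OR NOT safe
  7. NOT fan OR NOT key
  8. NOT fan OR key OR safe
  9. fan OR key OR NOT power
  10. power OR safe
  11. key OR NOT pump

safe = True, pump = False, power = True, key = True, fan = False

Set safe = True.
  then (key OR NOT safe) forces key = True.
  then (NOT fan OR NOT key) forces fan = False.
Set pump = False.
Set power = True.
All clauses satisfied.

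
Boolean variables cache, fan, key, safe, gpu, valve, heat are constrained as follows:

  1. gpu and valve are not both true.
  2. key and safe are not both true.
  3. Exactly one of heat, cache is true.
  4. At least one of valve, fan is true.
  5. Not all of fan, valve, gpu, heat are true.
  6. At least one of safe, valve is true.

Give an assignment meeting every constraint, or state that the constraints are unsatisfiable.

cache=F, fan=T, key=F, safe=T, gpu=F, valve=T, heat=T

  (1) gpu=F, valve=T — not both ✓
  (2) key=F, safe=T — not both ✓
  (3) {heat, cache}: 1 true — exactly one ✓
  (4) {valve, fan}: 2 true — at least one ✓
  (5) {fan, valve, gpu, heat}: 3/4 true — not all ✓
  (6) {safe, valve}: 2 true — at least one ✓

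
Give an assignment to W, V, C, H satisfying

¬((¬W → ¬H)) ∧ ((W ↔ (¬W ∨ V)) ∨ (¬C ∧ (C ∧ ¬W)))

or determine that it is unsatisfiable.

UNSATISFIABLE

Case W = True: the conjunct ¬((¬W → ¬H)) becomes ¬((False → ¬H)) = False.
Case W = False: the formula simplifies to ¬(¬H) ∧ (¬C ∧ C).
  C = True: the conjunct ¬C is False.
  C = False: the conjunct C is False.
Both cases fail — unsatisfiable.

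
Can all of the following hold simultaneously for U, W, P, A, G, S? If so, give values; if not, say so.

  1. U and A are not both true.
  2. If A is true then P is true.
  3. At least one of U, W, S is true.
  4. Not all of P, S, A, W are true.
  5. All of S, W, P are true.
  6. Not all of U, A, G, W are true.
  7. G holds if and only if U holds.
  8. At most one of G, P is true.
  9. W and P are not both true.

No satisfying assignment exists.

Case W = True:
  (5) forces S = True.
  (5) forces P = True.
  Constraint (9) is violated (W=T, P=T) — contradiction.
Case W = False:
  Constraint (5) is violated (W=F) — contradiction.
Both cases fail — unsatisfiable.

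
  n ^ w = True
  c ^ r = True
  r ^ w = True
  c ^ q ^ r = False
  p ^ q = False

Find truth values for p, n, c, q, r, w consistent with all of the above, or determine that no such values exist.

p: True, n: False, c: True, q: True, r: False, w: True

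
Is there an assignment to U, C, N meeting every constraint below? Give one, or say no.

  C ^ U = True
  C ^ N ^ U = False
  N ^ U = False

U: True, C: False, N: True

C ^ U = F ^ T = True ✓
C ^ N ^ U = F ^ T ^ T = False ✓
N ^ U = T ^ T = False ✓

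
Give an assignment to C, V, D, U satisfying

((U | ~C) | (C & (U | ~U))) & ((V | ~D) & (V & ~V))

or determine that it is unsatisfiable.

No satisfying assignment exists.

Case V = True: the conjunct ~V is False.
Case V = False: the conjunct V is False.
Both cases fail — unsatisfiable.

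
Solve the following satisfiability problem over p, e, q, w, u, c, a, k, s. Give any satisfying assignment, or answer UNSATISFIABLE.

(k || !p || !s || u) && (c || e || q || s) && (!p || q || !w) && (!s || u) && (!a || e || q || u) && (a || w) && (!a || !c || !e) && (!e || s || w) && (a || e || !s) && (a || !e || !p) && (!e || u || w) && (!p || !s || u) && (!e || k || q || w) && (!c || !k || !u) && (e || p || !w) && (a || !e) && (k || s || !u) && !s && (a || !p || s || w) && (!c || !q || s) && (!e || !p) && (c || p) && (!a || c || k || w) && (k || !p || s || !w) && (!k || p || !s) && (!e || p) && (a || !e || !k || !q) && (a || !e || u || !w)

Unit clause (!s) forces s = False.
Set p = True.
  then (!e || !p) forces e = False.
Set q = True.
  then (!c || !q || s) forces c = False.
Set w = False.
  then (a || w) forces a = True.
  then (!a || c || k || w) forces k = True.
Set u = False.
All clauses satisfied.

p=T, e=F, q=T, w=F, u=F, c=F, a=T, k=T, s=F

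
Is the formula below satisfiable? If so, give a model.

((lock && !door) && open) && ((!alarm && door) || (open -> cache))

open=T; cache=T; alarm=F; lock=T; door=F

  (lock && !door) && open = True
    lock && !door = True
      !door = True
  (!alarm && door) || (open -> cache) = True
    !alarm && door = False
      !alarm = True
    open -> cache = True
Both conjuncts True, so the formula holds.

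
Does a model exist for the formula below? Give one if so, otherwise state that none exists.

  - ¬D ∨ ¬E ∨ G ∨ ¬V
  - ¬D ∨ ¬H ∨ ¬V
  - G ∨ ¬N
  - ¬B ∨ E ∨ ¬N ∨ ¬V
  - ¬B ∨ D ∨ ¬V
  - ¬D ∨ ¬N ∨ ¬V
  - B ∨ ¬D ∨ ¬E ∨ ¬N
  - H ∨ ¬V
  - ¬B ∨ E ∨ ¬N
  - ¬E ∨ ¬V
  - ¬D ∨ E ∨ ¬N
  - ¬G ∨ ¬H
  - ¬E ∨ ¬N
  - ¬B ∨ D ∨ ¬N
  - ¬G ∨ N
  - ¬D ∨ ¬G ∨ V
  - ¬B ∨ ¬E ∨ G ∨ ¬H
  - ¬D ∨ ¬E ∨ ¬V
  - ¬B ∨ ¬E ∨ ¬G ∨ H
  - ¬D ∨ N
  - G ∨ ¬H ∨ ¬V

B = False, E = True, G = False, D = False, N = False, V = False, H = True

Set B = False.
Set E = True.
  then (¬E ∨ ¬V) forces V = False.
  then (¬E ∨ ¬N) forces N = False.
  then (¬G ∨ N) forces G = False.
  then (¬D ∨ N) forces D = False.
Set H = True.
All clauses satisfied.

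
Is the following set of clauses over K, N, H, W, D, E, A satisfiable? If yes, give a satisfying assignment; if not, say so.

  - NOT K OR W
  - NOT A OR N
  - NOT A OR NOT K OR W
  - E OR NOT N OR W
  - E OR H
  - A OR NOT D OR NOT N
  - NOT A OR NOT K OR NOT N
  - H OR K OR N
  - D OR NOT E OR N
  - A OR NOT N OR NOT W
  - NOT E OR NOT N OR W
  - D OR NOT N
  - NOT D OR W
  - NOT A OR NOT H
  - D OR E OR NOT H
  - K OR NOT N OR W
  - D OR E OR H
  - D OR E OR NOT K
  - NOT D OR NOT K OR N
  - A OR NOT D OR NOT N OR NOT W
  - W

K = False, N = False, H = True, W = True, D = True, E = True, A = False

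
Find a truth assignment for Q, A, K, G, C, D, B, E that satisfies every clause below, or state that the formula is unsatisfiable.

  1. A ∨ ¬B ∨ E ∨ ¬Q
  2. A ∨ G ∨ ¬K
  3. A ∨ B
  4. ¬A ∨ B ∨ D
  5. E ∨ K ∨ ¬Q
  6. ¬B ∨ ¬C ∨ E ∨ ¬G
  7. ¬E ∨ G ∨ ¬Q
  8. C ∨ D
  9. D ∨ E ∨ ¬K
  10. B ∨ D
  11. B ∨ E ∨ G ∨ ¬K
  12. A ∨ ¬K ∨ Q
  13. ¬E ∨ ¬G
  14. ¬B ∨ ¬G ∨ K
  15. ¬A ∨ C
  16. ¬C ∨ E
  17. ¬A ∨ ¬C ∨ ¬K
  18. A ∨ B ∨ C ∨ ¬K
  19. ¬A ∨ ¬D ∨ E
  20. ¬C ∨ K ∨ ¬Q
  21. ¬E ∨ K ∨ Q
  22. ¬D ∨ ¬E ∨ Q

Q=F, A=F, K=F, G=F, C=F, D=T, B=T, E=F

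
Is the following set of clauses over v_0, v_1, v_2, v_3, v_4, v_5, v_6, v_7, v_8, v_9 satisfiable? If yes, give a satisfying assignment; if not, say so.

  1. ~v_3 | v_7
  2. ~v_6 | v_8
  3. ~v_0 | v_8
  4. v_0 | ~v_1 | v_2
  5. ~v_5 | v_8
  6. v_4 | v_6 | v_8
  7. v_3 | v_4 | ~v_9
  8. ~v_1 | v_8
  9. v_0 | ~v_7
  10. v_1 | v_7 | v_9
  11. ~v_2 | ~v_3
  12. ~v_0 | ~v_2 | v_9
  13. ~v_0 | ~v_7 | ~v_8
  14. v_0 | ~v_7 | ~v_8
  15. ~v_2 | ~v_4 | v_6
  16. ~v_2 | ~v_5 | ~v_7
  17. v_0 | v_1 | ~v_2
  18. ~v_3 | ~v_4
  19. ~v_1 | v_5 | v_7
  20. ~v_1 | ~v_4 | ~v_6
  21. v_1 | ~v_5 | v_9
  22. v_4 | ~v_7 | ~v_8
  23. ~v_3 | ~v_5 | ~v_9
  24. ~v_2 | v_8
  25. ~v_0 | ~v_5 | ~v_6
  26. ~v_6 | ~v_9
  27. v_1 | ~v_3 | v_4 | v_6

v_0 = False; v_1 = False; v_2 = False; v_3 = False; v_4 = True; v_5 = False; v_6 = False; v_7 = False; v_8 = False; v_9 = True

Set v_0 = False.
  then (v_0 | ~v_7) forces v_7 = False.
  then (~v_3 | v_7) forces v_3 = False.
Set v_1 = False.
  then (v_1 | v_7 | v_9) forces v_9 = True.
  then (v_0 | v_1 | ~v_2) forces v_2 = False.
  then (~v_6 | ~v_9) forces v_6 = False.
  then (v_3 | v_4 | ~v_9) forces v_4 = True.
Set v_5 = False.
Set v_8 = False.
All clauses satisfied.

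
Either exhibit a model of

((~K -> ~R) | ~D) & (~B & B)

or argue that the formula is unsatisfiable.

Unsatisfiable — no assignment works.

Case B = True: the conjunct ~B is False.
Case B = False: the conjunct B is False.
Both cases fail — unsatisfiable.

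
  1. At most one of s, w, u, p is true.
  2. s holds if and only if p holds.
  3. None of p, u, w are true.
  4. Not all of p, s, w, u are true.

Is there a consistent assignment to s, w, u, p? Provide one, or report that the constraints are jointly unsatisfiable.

s = False, w = False, u = False, p = False

  (1) {s, w, u, p}: 0 true — at most one ✓
  (2) s=F, p=F — same ✓
  (3) {p, u, w}: 0 true — none ✓
  (4) {p, s, w, u}: 0/4 true — not all ✓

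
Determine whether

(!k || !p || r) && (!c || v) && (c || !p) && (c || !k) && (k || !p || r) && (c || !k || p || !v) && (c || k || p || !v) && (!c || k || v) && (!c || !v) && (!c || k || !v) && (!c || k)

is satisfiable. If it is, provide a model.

p = False; v = False; k = False; r = True; c = False

Set p = False.
Try v = True:
  (!c || !v) forces c = False.
  (c || !k) forces k = False.
  clause (c || k || p || !v) is falsified — backtrack.
So v = False.
  then (!c || v) forces c = False.
  then (c || !k) forces k = False.
Set r = True.
All clauses satisfied.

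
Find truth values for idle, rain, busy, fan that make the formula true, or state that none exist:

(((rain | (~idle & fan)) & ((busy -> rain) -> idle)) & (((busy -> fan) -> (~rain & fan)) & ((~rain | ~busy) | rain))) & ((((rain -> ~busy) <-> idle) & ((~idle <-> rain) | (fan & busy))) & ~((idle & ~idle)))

No satisfying assignment exists.

Case rain = True: the formula simplifies to (idle & ~((busy -> fan))) & (((~busy <-> idle) & (~idle | (fan & busy))) & ~((idle & ~idle))).
  idle = True: simplifies to ~((busy -> fan)) & (~busy & (fan & busy)).
    busy = True: the conjunct ~busy is False.
    busy = False: the conjunct ~((busy -> fan)) becomes ~((False -> fan)) = False.
  idle = False: the conjunct idle is False.
Case rain = False: the formula simplifies to (((~idle & fan) & (~busy -> idle)) & ((busy -> fan) -> fan)) & ((idle & (idle | (fan & busy))) & ~((idle & ~idle))).
  idle = True: the conjunct ~idle is False.
  idle = False: the conjunct idle is False.
Both cases fail — unsatisfiable.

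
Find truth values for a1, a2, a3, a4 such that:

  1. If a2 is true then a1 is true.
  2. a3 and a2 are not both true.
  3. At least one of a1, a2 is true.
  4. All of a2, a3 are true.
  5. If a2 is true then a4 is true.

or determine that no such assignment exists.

Case a3 = True:
  (2) with a3=T forces a2 = False.
  Constraint (4) is violated (a2=F) — contradiction.
Case a3 = False:
  Constraint (4) is violated (a3=F) — contradiction.
Both cases fail — unsatisfiable.

Unsatisfiable — no assignment works.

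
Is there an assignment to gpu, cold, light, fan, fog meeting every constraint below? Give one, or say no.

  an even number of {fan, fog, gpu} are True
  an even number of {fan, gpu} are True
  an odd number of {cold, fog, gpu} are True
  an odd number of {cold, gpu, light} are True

gpu = False; cold = True; light = False; fan = False; fog = False

{fan, fog, gpu}: 0 true → even ✓
{fan, gpu}: 0 true → even ✓
{cold, fog, gpu}: 1 true → odd ✓
{cold, gpu, light}: 1 true → odd ✓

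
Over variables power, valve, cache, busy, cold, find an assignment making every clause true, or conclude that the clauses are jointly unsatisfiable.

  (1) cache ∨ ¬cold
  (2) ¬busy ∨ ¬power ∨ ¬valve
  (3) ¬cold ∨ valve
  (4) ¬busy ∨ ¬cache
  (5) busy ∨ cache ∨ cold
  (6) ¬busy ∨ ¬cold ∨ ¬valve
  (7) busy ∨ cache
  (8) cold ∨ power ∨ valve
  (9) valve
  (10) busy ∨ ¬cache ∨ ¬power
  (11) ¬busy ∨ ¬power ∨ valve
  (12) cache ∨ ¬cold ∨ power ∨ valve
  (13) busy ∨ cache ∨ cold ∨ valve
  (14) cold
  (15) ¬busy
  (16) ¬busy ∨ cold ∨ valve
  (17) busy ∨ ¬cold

UNSATISFIABLE

Case valve = True:
  (cold) forces cold = True.
  (cache ∨ ¬cold) forces cache = True.
  (¬busy ∨ ¬cache) forces busy = False.
  Clause (busy ∨ ¬cold) is falsified — contradiction.
Case valve = False:
  Clause (valve) is falsified — contradiction.
Both cases fail, so the formula is unsatisfiable.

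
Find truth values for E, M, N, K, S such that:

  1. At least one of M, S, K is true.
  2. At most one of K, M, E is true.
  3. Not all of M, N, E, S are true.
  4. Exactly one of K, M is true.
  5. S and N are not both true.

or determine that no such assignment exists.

E: False, M: True, N: False, K: False, S: True

  (1) {M, S, K}: 2 true — at least one ✓
  (2) {K, M, E}: 1 true — at most one ✓
  (3) {M, N, E, S}: 2/4 true — not all ✓
  (4) {K, M}: 1 true — exactly one ✓
  (5) S=T, N=F — not both ✓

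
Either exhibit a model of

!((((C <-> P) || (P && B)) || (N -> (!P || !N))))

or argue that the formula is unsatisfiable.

C: False; N: True; B: False; P: True

  !((((C <-> P) || (P && B)) || (N -> (!P || !N)))) = True
    ((C <-> P) || (P && B)) || (N -> (!P || !N)) = False
      (C <-> P) || (P && B) = False
        C <-> P = False
        P && B = False
      N -> (!P || !N) = False
        !P || !N = False
          !P = False
          !N = False
The formula evaluates to True.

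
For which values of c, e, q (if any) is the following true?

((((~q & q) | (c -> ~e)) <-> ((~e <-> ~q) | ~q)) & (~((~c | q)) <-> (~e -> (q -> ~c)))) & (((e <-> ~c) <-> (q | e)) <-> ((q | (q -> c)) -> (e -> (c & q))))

Case c = True: the formula simplifies to ((((~q & q) | ~e) <-> ((~e <-> ~q) | ~q)) & (~q <-> (~e -> ~q))) & ((~e <-> (q | e)) <-> (e -> q)).
  q = True: simplifies to ((~e <-> e) & ~e) & ~e.
    e = True: the conjunct ~e <-> e becomes ~True <-> True = False.
    e = False: the conjunct ~e <-> e becomes ~False <-> False = False.
  q = False: simplifies to ~e & ((~e <-> e) <-> ~e).
    e = True: the conjunct ~e is False.
    e = False: the conjunct (~e <-> e) <-> ~e becomes (True <-> False) <-> ~False = False.
Case c = False: the conjunct ~((~c | q)) <-> (~e -> (q -> ~c)) becomes ~True <-> (~e -> True) = False.
Both cases fail — unsatisfiable.

Unsatisfiable — no assignment works.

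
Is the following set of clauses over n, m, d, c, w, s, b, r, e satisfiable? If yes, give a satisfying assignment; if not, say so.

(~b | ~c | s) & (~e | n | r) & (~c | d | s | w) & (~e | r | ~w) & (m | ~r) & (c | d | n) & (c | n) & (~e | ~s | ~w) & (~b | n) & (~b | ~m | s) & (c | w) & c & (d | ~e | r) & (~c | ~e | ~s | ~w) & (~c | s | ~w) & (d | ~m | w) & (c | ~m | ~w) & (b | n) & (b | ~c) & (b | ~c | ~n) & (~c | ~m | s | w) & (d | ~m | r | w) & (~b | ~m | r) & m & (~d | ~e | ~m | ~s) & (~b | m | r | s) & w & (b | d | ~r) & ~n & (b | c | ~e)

Case n = True:
  Clause (~n) is falsified — contradiction.
Case n = False:
  (c | n) forces c = True.
  (~b | n) forces b = False.
  Clause (b | n) is falsified — contradiction.
Both cases fail, so the formula is unsatisfiable.

Unsatisfiable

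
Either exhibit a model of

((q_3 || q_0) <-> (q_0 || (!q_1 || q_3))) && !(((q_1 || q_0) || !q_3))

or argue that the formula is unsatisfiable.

q_0=F, q_1=F, q_3=T

  (q_3 || q_0) <-> (q_0 || (!q_1 || q_3)) = True
    q_3 || q_0 = True
    q_0 || (!q_1 || q_3) = True
      !q_1 || q_3 = True
        !q_1 = True
  !(((q_1 || q_0) || !q_3)) = True
    (q_1 || q_0) || !q_3 = False
      q_1 || q_0 = False
      !q_3 = False
Both conjuncts True, so the formula holds.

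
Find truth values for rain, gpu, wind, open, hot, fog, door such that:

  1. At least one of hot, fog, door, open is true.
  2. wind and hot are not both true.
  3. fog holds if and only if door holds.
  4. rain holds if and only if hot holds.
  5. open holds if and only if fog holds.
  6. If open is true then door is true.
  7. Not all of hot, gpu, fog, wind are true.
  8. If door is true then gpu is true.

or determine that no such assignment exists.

rain: False, gpu: True, wind: False, open: True, hot: False, fog: True, door: True

  (1) {hot, fog, door, open}: 3 true — at least one ✓
  (2) wind=F, hot=F — not both ✓
  (3) fog=T, door=T — same ✓
  (4) rain=F, hot=F — same ✓
  (5) open=T, fog=T — same ✓
  (6) open=T ⇒ door: T ✓
  (7) {hot, gpu, fog, wind}: 2/4 true — not all ✓
  (8) door=T ⇒ gpu: T ✓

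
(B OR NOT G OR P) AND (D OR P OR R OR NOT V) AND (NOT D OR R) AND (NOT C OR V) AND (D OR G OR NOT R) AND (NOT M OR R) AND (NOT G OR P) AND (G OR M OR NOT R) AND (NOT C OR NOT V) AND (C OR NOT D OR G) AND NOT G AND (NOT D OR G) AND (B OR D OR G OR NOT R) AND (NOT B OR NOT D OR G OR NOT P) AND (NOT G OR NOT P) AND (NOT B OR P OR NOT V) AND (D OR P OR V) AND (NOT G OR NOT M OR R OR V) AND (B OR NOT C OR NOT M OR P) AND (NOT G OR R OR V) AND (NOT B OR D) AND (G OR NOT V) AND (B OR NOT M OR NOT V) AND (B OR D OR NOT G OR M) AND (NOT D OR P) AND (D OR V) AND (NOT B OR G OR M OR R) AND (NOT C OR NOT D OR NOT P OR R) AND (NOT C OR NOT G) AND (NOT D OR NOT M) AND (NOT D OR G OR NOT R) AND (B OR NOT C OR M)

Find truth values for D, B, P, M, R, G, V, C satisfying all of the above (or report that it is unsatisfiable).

Unsatisfiable — no assignment works.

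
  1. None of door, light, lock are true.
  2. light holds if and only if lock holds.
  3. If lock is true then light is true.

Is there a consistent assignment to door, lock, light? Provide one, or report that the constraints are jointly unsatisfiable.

door: False, lock: False, light: False

  (1) {door, light, lock}: 0 true — none ✓
  (2) light=F, lock=F — same ✓
  (3) lock=F ⇒ light: vacuous ✓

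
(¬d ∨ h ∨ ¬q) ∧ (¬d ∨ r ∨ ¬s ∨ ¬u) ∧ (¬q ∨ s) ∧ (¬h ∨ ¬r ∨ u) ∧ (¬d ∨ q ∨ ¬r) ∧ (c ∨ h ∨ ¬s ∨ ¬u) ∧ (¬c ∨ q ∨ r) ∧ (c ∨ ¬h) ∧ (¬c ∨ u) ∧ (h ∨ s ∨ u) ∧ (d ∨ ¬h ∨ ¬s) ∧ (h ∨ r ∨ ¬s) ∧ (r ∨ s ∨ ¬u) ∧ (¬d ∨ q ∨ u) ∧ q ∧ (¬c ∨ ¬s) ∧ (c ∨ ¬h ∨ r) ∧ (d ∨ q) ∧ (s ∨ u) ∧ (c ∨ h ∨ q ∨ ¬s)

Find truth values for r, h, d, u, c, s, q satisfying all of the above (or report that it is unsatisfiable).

Unit clause (q) forces q = True.
In (¬q ∨ s) only s is left, so s = True.
In (¬c ∨ ¬s) only ¬c is left, so c = False.
In (c ∨ ¬h) only ¬h is left, so h = False.
In (h ∨ r ∨ ¬s) only r is left, so r = True.
In (¬d ∨ h ∨ ¬q) only ¬d is left, so d = False.
In (c ∨ h ∨ ¬s ∨ ¬u) only ¬u is left, so u = False.
All clauses satisfied.

r=T; h=F; d=F; u=F; c=F; s=T; q=T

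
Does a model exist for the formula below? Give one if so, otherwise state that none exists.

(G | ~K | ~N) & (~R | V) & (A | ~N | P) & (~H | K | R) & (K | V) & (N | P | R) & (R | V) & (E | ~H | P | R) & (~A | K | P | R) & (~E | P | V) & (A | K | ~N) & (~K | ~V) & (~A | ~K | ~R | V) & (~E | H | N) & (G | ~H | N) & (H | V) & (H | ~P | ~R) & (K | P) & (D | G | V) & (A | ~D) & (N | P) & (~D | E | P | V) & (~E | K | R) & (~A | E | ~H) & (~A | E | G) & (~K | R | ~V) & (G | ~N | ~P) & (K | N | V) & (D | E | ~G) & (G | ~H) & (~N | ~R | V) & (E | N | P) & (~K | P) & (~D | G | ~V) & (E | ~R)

E: True, N: True, V: True, A: True, G: True, P: True, D: True, K: False, H: True, R: True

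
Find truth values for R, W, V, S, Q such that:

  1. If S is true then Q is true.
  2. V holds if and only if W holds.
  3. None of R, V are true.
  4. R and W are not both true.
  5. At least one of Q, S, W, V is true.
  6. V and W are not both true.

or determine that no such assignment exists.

R = False, W = False, V = False, S = True, Q = True

  (1) S=T ⇒ Q: T ✓
  (2) V=F, W=F — same ✓
  (3) {R, V}: 0 true — none ✓
  (4) R=F, W=F — not both ✓
  (5) {Q, S, W, V}: 2 true — at least one ✓
  (6) V=F, W=F — not both ✓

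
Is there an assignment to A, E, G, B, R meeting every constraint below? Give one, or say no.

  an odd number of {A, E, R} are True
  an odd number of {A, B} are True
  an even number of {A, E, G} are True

A=F, E=T, G=T, B=T, R=F

{A, E, R}: 1 true → odd ✓
{A, B}: 1 true → odd ✓
{A, E, G}: 2 true → even ✓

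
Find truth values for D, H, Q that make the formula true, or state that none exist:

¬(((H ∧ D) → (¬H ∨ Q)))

D = True, H = True, Q = False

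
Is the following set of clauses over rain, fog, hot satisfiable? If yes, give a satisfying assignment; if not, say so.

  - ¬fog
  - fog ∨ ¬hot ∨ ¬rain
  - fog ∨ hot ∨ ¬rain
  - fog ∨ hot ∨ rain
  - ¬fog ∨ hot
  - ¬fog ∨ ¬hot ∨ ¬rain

rain = False; fog = False; hot = True

Unit clause (¬fog) forces fog = False.
Set rain = False.
  then (fog ∨ hot ∨ rain) forces hot = True.
Check each clause:
  (¬fog): ¬fog holds.
  (fog ∨ ¬hot ∨ ¬rain): ¬rain holds.
  (fog ∨ hot ∨ ¬rain): hot holds.
  (fog ∨ hot ∨ rain): hot holds.
  (¬fog ∨ hot): ¬fog holds.
  (¬fog ∨ ¬hot ∨ ¬rain): ¬fog holds.
All clauses satisfied.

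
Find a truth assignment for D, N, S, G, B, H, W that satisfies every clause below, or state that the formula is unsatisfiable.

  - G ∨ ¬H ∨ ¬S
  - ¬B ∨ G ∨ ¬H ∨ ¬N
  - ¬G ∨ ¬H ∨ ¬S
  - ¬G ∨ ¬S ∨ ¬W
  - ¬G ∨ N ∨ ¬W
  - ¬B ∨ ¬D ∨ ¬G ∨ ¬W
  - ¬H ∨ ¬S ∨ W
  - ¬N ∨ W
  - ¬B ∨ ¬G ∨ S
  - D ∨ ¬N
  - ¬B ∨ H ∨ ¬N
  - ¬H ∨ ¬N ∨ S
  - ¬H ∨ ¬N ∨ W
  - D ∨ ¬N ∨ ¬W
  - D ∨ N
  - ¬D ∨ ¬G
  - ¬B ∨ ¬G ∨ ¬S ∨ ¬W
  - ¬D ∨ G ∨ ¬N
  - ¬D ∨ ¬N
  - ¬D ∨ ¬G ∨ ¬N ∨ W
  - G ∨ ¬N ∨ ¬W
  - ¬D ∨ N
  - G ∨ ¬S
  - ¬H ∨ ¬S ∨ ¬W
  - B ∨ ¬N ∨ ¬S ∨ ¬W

Case D = True:
  (¬D ∨ ¬G) forces G = False.
  (¬D ∨ G ∨ ¬N) forces N = False.
  Clause (¬D ∨ N) is falsified — contradiction.
Case D = False:
  (D ∨ ¬N) forces N = False.
  Clause (D ∨ N) is falsified — contradiction.
Both cases fail, so the formula is unsatisfiable.

No satisfying assignment exists.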